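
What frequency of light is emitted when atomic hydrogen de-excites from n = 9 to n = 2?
7.8185e+14 Hz

First, find the transition energy:
E_9 = -13.6057 / 9² = -0.1679716 eV
E_2 = -13.6057 / 2² = -3.4014250 eV
|ΔE| = |E_2 - E_9| = 3.2334534 eV

Convert to Joules: E = 3.2334534 eV × (1.602177 × 10⁻¹⁹ J/eV) = 5.180565e-19 J

Using E = hf:
f = E/h = 5.180565e-19 J / (6.62607 × 10⁻³⁴ J·s)
f = 7.8185e+14 Hz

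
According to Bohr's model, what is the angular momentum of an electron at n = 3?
3.16e-34 J·s (or 3ℏ)

In the Bohr model, angular momentum is quantized:
L = nℏ

where ℏ = h/(2π) = 1.0546e-34 J·s

For n = 3:
L = 3 × 1.0546e-34 J·s
L = 3.16e-34 J·s

This can also be written as L = 3ℏ.
The angular momentum is an integer multiple of the reduced Planck constant.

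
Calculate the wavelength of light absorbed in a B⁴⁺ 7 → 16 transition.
220.88715 nm

First, find the transition energy using E_n = -13.6057 Z² / n² eV:
E_7 = -13.6057 × 5² / 7² = -6.941683673 eV
E_16 = -13.6057 × 5² / 16² = -1.328681641 eV

Photon energy: |ΔE| = |E_16 - E_7| = 5.613002032 eV

Convert to wavelength using E = hc/λ with hc = 1239.84 eV·nm:
λ = hc/E = 1239.84 eV·nm / 5.613002032 eV
λ = 220.88715 nm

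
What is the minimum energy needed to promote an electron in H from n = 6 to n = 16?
0.32479 eV

The energy levels of a hydrogen-like atom are E_n = -13.6057 eV / n².

Energy at n = 6: E_6 = -13.6057 / 6² = -0.37793611 eV
Energy at n = 16: E_16 = -13.6057 / 16² = -0.05314727 eV

The excitation energy is the difference:
ΔE = E_16 - E_6
ΔE = -0.05314727 - (-0.37793611)
ΔE = 0.32479 eV

Since this is positive, energy must be absorbed (photon absorption).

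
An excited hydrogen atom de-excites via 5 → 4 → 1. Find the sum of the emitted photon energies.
13.061 eV

The energy levels of hydrogen are E_n = -13.6057 / n² eV.

First transition (5 → 4):
ΔE₁ = |E_4 - E_5|
ΔE₁ = |-0.850356250 - (-0.544228000)| = 0.306128 eV

Second transition (4 → 1):
ΔE₂ = |E_1 - E_4|
ΔE₂ = |-13.605700000 - (-0.850356250)| = 12.755344 eV

Total energy released:
E_total = ΔE₁ + ΔE₂ = 0.306128 + 12.755344 = 13.061 eV

Note: This equals the direct transition 5 → 1: 13.061 eV ✓
Energy is conserved regardless of the path taken.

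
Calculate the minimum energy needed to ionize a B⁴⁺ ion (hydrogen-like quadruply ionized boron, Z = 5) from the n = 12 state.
2.36 eV

The ionization energy is the energy needed to remove the electron completely (n → ∞).

For a hydrogen-like ion with Z = 5, E_n = -13.6057 Z² / n² eV.

At n = 12: E_12 = -13.6057 × 5² / 12² = -2.36210 eV
At n = ∞: E_∞ = 0 eV

Ionization energy = E_∞ - E_12 = 0 - (-2.36210) = 2.36210 eV
Ionization energy ≈ 2.36 eV

This is also called the binding energy of the electron in state n = 12.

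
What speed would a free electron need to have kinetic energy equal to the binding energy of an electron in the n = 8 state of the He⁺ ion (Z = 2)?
5.47e+05 m/s (or 0.182432% of c)

The binding energy at n = 8 for He⁺ is:
E_8 = -13.6057 × 2²/8² = -0.85035625 eV
|E_8| = 0.85035625 eV

Convert to Joules:
KE = 0.85035625 eV × (1.602177 × 10⁻¹⁹ J/eV) = 1.3624e-19 J

Using KE = ½mv²:
v = √(2·KE/m_e)
v = √(2 × 1.3624e-19 J / 9.10938 × 10⁻³¹ kg)
v = 5.47e+05 m/s

This is approximately 0.182432% the speed of light.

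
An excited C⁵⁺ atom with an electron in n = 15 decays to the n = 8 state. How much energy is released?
5.476294 eV

The energy levels are E_n = -13.6057 Z² eV / n².

Energy at n = 15: E_15 = -13.6057 × 6² / 15² = -2.176912000 eV
Energy at n = 8: E_8 = -13.6057 × 6² / 8² = -7.653206250 eV

For emission (electron falling to lower state), the photon energy is:
E_photon = E_15 - E_8 = |-2.176912000 - (-7.653206250)|
E_photon = 5.476294 eV

This energy is carried away by the emitted photon.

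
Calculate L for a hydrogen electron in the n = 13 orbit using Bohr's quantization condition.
1.371e-33 J·s (or 13ℏ)

In the Bohr model, angular momentum is quantized:
L = nℏ

where ℏ = h/(2π) = 1.05457e-34 J·s

For n = 13:
L = 13 × 1.05457e-34 J·s
L = 1.371e-33 J·s

This can also be written as L = 13ℏ.
The angular momentum is an integer multiple of the reduced Planck constant.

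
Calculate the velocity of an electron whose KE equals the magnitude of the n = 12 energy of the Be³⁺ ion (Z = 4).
7.29e+05 m/s (or 0.24% of c)

The binding energy at n = 12 for Be³⁺ is:
E_12 = -13.6057 × 4²/12² = -1.51174 eV
|E_12| = 1.51174 eV

Convert to Joules:
KE = 1.51174 eV × (1.602177 × 10⁻¹⁹ J/eV) = 2.4221e-19 J

Using KE = ½mv²:
v = √(2·KE/m_e)
v = √(2 × 2.4221e-19 J / 9.10938 × 10⁻³¹ kg)
v = 7.29e+05 m/s

This is approximately 0.24% the speed of light.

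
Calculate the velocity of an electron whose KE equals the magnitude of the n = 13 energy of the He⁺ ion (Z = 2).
3.37e+05 m/s (or 0.1123% of c)

The binding energy at n = 13 for He⁺ is:
E_13 = -13.6057 × 2²/13² = -0.322028 eV
|E_13| = 0.322028 eV

Convert to Joules:
KE = 0.322028 eV × (1.602177 × 10⁻¹⁹ J/eV) = 5.1595e-20 J

Using KE = ½mv²:
v = √(2·KE/m_e)
v = √(2 × 5.1595e-20 J / 9.10938 × 10⁻³¹ kg)
v = 3.37e+05 m/s

This is approximately 0.1123% the speed of light.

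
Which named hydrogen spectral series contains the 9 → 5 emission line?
Pfund series

The spectral series in hydrogen are named based on the final (lower) energy level:
- Lyman series: n_final = 1 (ultraviolet)
- Balmer series: n_final = 2 (visible/near-UV)
- Paschen series: n_final = 3 (infrared)
- Brackett series: n_final = 4 (infrared)
- Pfund series: n_final = 5 (far infrared)

Since this transition ends at n = 5, it belongs to the Pfund series.

For reference, this 9 → 5 line has photon energy
ΔE = 13.6057 eV × (1/5² - 1/9²) = 0.37625639506 eV,
corresponding to wavelength λ = hc/ΔE = 1239.84 eV·nm / 0.37625639506 eV = 3295.19981 nm in the far infrared region.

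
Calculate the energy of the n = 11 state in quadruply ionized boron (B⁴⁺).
-2.811095 eV

For hydrogen-like ions, the energy levels scale with Z²:
E_n = -13.6057 Z² / n² eV

For B⁴⁺ (Z = 5) at n = 11:
E_11 = -13.6057 × 5² / 11²
E_11 = -13.6057 × 25 / 121
E_11 = -340.1425 / 121
E_11 = -2.811095 eV

The energy is 25 times more negative than hydrogen at the same n due to the stronger nuclear charge.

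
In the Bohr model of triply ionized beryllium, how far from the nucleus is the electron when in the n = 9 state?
1.0716 nm (or 10.7158 Å)

The Bohr radius formula is:
r_n = n² a₀ / Z

where a₀ = 0.0529177 nm is the Bohr radius.

For Be³⁺ (Z = 4) at n = 9:
r_9 = 9² × 0.0529177 nm / 4
r_9 = 81 × 0.0529177 nm / 4
r_9 = 4.28633 nm / 4
r_9 = 1.0716 nm

The electron orbits at approximately 1.0716 nm from the nucleus.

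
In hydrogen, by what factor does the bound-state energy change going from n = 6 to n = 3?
4.000

Using E_n = -13.6057 Z² / n² eV with Z = 1:

E_3 = -13.6057 / 3² = -13.6057 / 9 = -1.511744444 eV
E_6 = -13.6057 / 6² = -13.6057 / 36 = -0.377936111 eV

The ratio is:
E_3/E_6 = (-1.511744444) / (-0.377936111)
E_3/E_6 = (-13.6057/9) / (-13.6057/36)
E_3/E_6 = 36/9
E_3/E_6 = 4.000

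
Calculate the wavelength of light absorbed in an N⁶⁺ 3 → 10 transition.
18.39 nm

First, find the transition energy using E_n = -13.6057 Z² / n² eV:
E_3 = -13.6057 × 7² / 3² = -74.0755 eV
E_10 = -13.6057 × 7² / 10² = -6.6668 eV

Photon energy: |ΔE| = |E_10 - E_3| = 67.4087 eV

Convert to wavelength using E = hc/λ with hc = 1239.84 eV·nm:
λ = hc/E = 1239.84 eV·nm / 67.4087 eV
λ = 18.39 nm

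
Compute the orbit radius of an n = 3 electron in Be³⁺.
0.1191 nm (or 1.1907 Å)

The Bohr radius formula is:
r_n = n² a₀ / Z

where a₀ = 0.0529177 nm is the Bohr radius.

For Be³⁺ (Z = 4) at n = 3:
r_3 = 3² × 0.0529177 nm / 4
r_3 = 9 × 0.0529177 nm / 4
r_3 = 0.47626 nm / 4
r_3 = 0.1191 nm

The electron orbits at approximately 0.1191 nm from the nucleus.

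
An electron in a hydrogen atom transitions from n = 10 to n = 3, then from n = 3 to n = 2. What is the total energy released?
3.27 eV

The energy levels of hydrogen are E_n = -13.6057 / n² eV.

First transition (10 → 3):
ΔE₁ = |E_3 - E_10|
ΔE₁ = |-1.51174444 - (-0.13605700)| = 1.37569 eV

Second transition (3 → 2):
ΔE₂ = |E_2 - E_3|
ΔE₂ = |-3.40142500 - (-1.51174444)| = 1.88968 eV

Total energy released:
E_total = ΔE₁ + ΔE₂ = 1.37569 + 1.88968 = 3.27 eV

Note: This equals the direct transition 10 → 2: 3.27 eV ✓
Energy is conserved regardless of the path taken.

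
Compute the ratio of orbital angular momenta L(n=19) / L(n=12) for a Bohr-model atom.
1.58333

In the Bohr model, L_n = nℏ, so the ratio is purely the ratio of quantum numbers:

L_19/L_12 = 19ℏ / 12ℏ = 19/12 = 1.58333

The angular momentum scales linearly with n.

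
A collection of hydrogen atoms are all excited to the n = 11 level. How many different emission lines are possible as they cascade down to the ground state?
55

The electron can occupy levels n = 1, 2, ..., 11 during de-excitation — that is m = 11 - 1 + 1 = 11 distinct levels.

The number of distinct spectral lines equals the number of ways to choose 2 of these m levels (each pair gives one possible emission transition):

Number of lines = m(m-1)/2 = 11×10/2 = 55

These correspond to all possible transitions between the 11 levels:
11 → 10, 11 → 9, 11 → 8, 11 → 7, 11 → 6, 11 → 5, 11 → 4, 11 → 3...

Each transition produces a photon with a unique energy (and thus wavelength). This count does not depend on Z.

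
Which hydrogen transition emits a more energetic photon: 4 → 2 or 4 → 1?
4 → 1

Calculate the energy for each transition:

Transition 4 → 2:
ΔE₁ = |E_2 - E_4| = |-13.6057/2² - (-13.6057/4²)|
ΔE₁ = |-3.40142500000 - (-0.85035625000)| = 2.55106875 eV

Transition 4 → 1:
ΔE₂ = |E_1 - E_4| = |-13.6057/1² - (-13.6057/4²)|
ΔE₂ = |-13.60570000000 - (-0.85035625000)| = 12.75534375 eV

Since 12.75534375 eV > 2.55106875 eV, the transition 4 → 1 emits the more energetic photon.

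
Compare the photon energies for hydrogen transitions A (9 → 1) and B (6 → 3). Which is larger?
9 → 1

Calculate the energy for each transition:

Transition 9 → 1:
ΔE₁ = |E_1 - E_9| = |-13.6057/1² - (-13.6057/9²)|
ΔE₁ = |-13.60570000 - (-0.16797160)| = 13.43773 eV

Transition 6 → 3:
ΔE₂ = |E_3 - E_6| = |-13.6057/3² - (-13.6057/6²)|
ΔE₂ = |-1.51174444 - (-0.37793611)| = 1.13381 eV

Since 13.43773 eV > 1.13381 eV, the transition 9 → 1 emits the more energetic photon.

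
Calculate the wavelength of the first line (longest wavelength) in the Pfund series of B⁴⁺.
298.232 nm

The longest wavelength corresponds to the smallest energy transition in the series.
The Pfund series has all transitions ending at n_f = 5.

For B⁴⁺ (Z = 5), the first line (α-line) is the jump from n = 6 to n = 5:
E_6 = -13.6057 × 5² / 6² = -9.4484028 eV
E_5 = -13.6057 × 5² / 5² = -13.6057000 eV
ΔE = E_6 - E_5 = 4.1572972 eV

λ = hc/E = 1239.84 eV·nm / 4.1572972 eV
λ = 298.232 nm

This is the α-line of the Pfund series in B⁴⁺.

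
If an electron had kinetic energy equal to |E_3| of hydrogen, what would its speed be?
7.29e+05 m/s (or 0.2432% of c)

The binding energy at n = 3 for hydrogen is:
E_3 = -13.6057/3² = -1.511744 eV
|E_3| = 1.511744 eV

Convert to Joules:
KE = 1.511744 eV × (1.602177 × 10⁻¹⁹ J/eV) = 2.4221e-19 J

Using KE = ½mv²:
v = √(2·KE/m_e)
v = √(2 × 2.4221e-19 J / 9.10938 × 10⁻³¹ kg)
v = 7.29e+05 m/s

This is approximately 0.2432% the speed of light.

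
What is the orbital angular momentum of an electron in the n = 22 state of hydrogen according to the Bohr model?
2.320e-33 J·s (or 22ℏ)

In the Bohr model, angular momentum is quantized:
L = nℏ

where ℏ = h/(2π) = 1.05457e-34 J·s

For n = 22:
L = 22 × 1.05457e-34 J·s
L = 2.320e-33 J·s

This can also be written as L = 22ℏ.
The angular momentum is an integer multiple of the reduced Planck constant.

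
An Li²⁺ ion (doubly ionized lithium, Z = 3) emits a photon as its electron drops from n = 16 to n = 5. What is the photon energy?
4.420 eV

The energy levels are E_n = -13.6057 Z² eV / n².

Energy at n = 16: E_16 = -13.6057 × 3² / 16² = -0.478325 eV
Energy at n = 5: E_5 = -13.6057 × 3² / 5² = -4.898052 eV

For emission (electron falling to lower state), the photon energy is:
E_photon = E_16 - E_5 = |-0.478325 - (-4.898052)|
E_photon = 4.420 eV

This energy is carried away by the emitted photon.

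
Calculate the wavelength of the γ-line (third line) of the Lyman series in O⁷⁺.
1.51878 nm

The lines of a series are numbered from the longest wavelength (smallest ΔE) outward; the third line is the transition from n = n_f + 3 to n_f.
The Lyman series has all transitions ending at n_f = 1.

For O⁷⁺ (Z = 8), the third line (γ-line) is the jump from n = 4 to n = 1:
E_4 = -13.6057 × 8² / 4² = -54.4228000 eV
E_1 = -13.6057 × 8² / 1² = -870.7648000 eV
ΔE = E_4 - E_1 = 816.3420000 eV

λ = hc/E = 1239.84 eV·nm / 816.3420000 eV
λ = 1.51878 nm

This is the γ-line of the Lyman series in O⁷⁺.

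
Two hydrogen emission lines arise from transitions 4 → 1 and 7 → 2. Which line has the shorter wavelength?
4 → 1

Calculate the energy for each transition:

Transition 4 → 1:
ΔE₁ = |E_1 - E_4| = |-13.6057/1² - (-13.6057/4²)|
ΔE₁ = |-13.605700000000 - (-0.850356250000)| = 12.755343750 eV

Transition 7 → 2:
ΔE₂ = |E_2 - E_7| = |-13.6057/2² - (-13.6057/7²)|
ΔE₂ = |-3.401425000000 - (-0.277667346939)| = 3.123757653 eV

Since 12.755343750 eV > 3.123757653 eV, the transition 4 → 1 emits the more energetic photon.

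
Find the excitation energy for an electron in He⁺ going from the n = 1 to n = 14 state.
54.1451 eV

The energy levels of a hydrogen-like atom are E_n = -13.6057 Z² eV / n².

Energy at n = 1: E_1 = -13.6057 × 2² / 1² = -54.4228000 eV
Energy at n = 14: E_14 = -13.6057 × 2² / 14² = -0.2776673 eV

The excitation energy is the difference:
ΔE = E_14 - E_1
ΔE = -0.2776673 - (-54.4228000)
ΔE = 54.1451 eV

Since this is positive, energy must be absorbed (photon absorption).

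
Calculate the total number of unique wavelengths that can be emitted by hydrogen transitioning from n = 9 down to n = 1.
36

The electron can occupy levels n = 1, 2, ..., 9 during de-excitation — that is m = 9 - 1 + 1 = 9 distinct levels.

The number of distinct spectral lines equals the number of ways to choose 2 of these m levels (each pair gives one possible emission transition):

Number of lines = m(m-1)/2 = 9×8/2 = 36

These correspond to all possible transitions between the 9 levels:
9 → 8, 9 → 7, 9 → 6, 9 → 5, 9 → 4, 9 → 3, 9 → 2, 9 → 1...

Each transition produces a photon with a unique energy (and thus wavelength). This count does not depend on Z.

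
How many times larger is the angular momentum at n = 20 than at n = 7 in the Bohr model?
2.857143

In the Bohr model, L_n = nℏ, so the ratio is purely the ratio of quantum numbers:

L_20/L_7 = 20ℏ / 7ℏ = 20/7 = 2.857143

The angular momentum scales linearly with n.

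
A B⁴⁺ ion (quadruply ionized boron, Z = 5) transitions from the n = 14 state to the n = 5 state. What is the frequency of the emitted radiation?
2.87e+15 Hz

First, find the transition energy:
E_14 = -13.6057 × 5² / 14² = -1.7354 eV
E_5 = -13.6057 × 5² / 5² = -13.6057 eV
|ΔE| = |E_5 - E_14| = 11.8703 eV

Convert to Joules: E = 11.8703 eV × (1.602177 × 10⁻¹⁹ J/eV) = 1.9018e-18 J

Using E = hf:
f = E/h = 1.9018e-18 J / (6.62607 × 10⁻³⁴ J·s)
f = 2.87e+15 Hz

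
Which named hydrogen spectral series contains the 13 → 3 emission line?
Paschen series

The spectral series in hydrogen are named based on the final (lower) energy level:
- Lyman series: n_final = 1 (ultraviolet)
- Balmer series: n_final = 2 (visible/near-UV)
- Paschen series: n_final = 3 (infrared)
- Brackett series: n_final = 4 (infrared)
- Pfund series: n_final = 5 (far infrared)

Since this transition ends at n = 3, it belongs to the Paschen series.

For reference, this 13 → 3 line has photon energy
ΔE = 13.6057 eV × (1/3² - 1/13²) = 1.431237344 eV,
corresponding to wavelength λ = hc/ΔE = 1239.84 eV·nm / 1.431237344 eV = 866.27142 nm in the infrared region.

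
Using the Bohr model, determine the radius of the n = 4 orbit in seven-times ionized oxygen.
0.1058 nm (or 1.0584 Å)

The Bohr radius formula is:
r_n = n² a₀ / Z

where a₀ = 0.0529177 nm is the Bohr radius.

For O⁷⁺ (Z = 8) at n = 4:
r_4 = 4² × 0.0529177 nm / 8
r_4 = 16 × 0.0529177 nm / 8
r_4 = 0.84668 nm / 8
r_4 = 0.1058 nm

The electron orbits at approximately 0.1058 nm from the nucleus.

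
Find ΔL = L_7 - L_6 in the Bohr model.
1.05e-34 J·s (or 1ℏ)

In the Bohr model, L_n = nℏ where ℏ = 1.0546e-34 J·s.

L_7 = 7ℏ = 7.3822e-34 J·s
L_6 = 6ℏ = 6.3276e-34 J·s

ΔL = L_7 - L_6 = (7 - 6)ℏ = 1ℏ
ΔL = 1 × 1.0546e-34 J·s = 1.05e-34 J·s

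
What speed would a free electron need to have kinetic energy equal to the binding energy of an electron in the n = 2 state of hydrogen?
1.09e+06 m/s (or 0.365% of c)

The binding energy at n = 2 for hydrogen is:
E_2 = -13.6057/2² = -3.40143 eV
|E_2| = 3.40143 eV

Convert to Joules:
KE = 3.40143 eV × (1.602177 × 10⁻¹⁹ J/eV) = 5.4497e-19 J

Using KE = ½mv²:
v = √(2·KE/m_e)
v = √(2 × 5.4497e-19 J / 9.10938 × 10⁻³¹ kg)
v = 1.09e+06 m/s

This is approximately 0.365% the speed of light.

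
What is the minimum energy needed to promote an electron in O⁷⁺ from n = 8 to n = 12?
7.559 eV

The energy levels of a hydrogen-like atom are E_n = -13.6057 Z² eV / n².

Energy at n = 8: E_8 = -13.6057 × 8² / 8² = -13.605700 eV
Energy at n = 12: E_12 = -13.6057 × 8² / 12² = -6.046978 eV

The excitation energy is the difference:
ΔE = E_12 - E_8
ΔE = -6.046978 - (-13.605700)
ΔE = 7.559 eV

Since this is positive, energy must be absorbed (photon absorption).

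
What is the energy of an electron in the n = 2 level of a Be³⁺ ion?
-54.42 eV

For hydrogen-like ions, the energy levels scale with Z²:
E_n = -13.6057 Z² / n² eV

For Be³⁺ (Z = 4) at n = 2:
E_2 = -13.6057 × 4² / 2²
E_2 = -13.6057 × 16 / 4
E_2 = -217.6912 / 4
E_2 = -54.42 eV

The energy is 16 times more negative than hydrogen at the same n due to the stronger nuclear charge.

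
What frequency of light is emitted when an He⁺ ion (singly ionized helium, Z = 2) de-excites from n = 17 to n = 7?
2.2302e+14 Hz

First, find the transition energy:
E_17 = -13.6057 × 2² / 17² = -0.18831419 eV
E_7 = -13.6057 × 2² / 7² = -1.11066939 eV
|ΔE| = |E_7 - E_17| = 0.92235520 eV

Convert to Joules: E = 0.92235520 eV × (1.602177 × 10⁻¹⁹ J/eV) = 1.477776e-19 J

Using E = hf:
f = E/h = 1.477776e-19 J / (6.62607 × 10⁻³⁴ J·s)
f = 2.2302e+14 Hz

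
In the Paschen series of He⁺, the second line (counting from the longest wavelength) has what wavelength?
320.367 nm

The lines of a series are numbered from the longest wavelength (smallest ΔE) outward; the second line is the transition from n = n_f + 2 to n_f.
The Paschen series has all transitions ending at n_f = 3.

For He⁺ (Z = 2), the second line (β-line) is the jump from n = 5 to n = 3:
E_5 = -13.6057 × 2² / 5² = -2.1769120 eV
E_3 = -13.6057 × 2² / 3² = -6.0469778 eV
ΔE = E_5 - E_3 = 3.8700658 eV

λ = hc/E = 1239.84 eV·nm / 3.8700658 eV
λ = 320.367 nm

This is the β-line of the Paschen series in He⁺.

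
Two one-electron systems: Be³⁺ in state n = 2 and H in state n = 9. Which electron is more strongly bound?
Be³⁺ at n = 2 (E = -54.4228 eV)

Using E_n = -13.6057 Z² / n² eV:

Be³⁺ (Z = 4) at n = 2:
E = -13.6057 × 4² / 2² = -13.6057 × 16 / 4 = -54.4228000 eV

H (Z = 1) at n = 9:
E = -13.6057 × 1² / 9² = -13.6057 × 1 / 81 = -0.1679716 eV

Since -54.4228000 eV < -0.1679716 eV,
Be³⁺ at n = 2 is more tightly bound (requires more energy to ionize).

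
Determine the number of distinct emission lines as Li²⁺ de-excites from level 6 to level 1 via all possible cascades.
15

The electron can occupy levels n = 1, 2, ..., 6 during de-excitation — that is m = 6 - 1 + 1 = 6 distinct levels.

The number of distinct spectral lines equals the number of ways to choose 2 of these m levels (each pair gives one possible emission transition):

Number of lines = m(m-1)/2 = 6×5/2 = 15

These correspond to all possible transitions between the 6 levels:
6 → 5, 6 → 4, 6 → 3, 6 → 2, 6 → 1, 5 → 4, 5 → 3, 5 → 2...

Each transition produces a photon with a unique energy (and thus wavelength). This count does not depend on Z.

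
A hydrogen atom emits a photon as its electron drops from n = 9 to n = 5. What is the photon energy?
0.37626 eV

The energy levels are E_n = -13.6057 eV / n².

Energy at n = 9: E_9 = -13.6057 / 9² = -0.16797160 eV
Energy at n = 5: E_5 = -13.6057 / 5² = -0.54422800 eV

For emission (electron falling to lower state), the photon energy is:
E_photon = E_9 - E_5 = |-0.16797160 - (-0.54422800)|
E_photon = 0.37626 eV

This energy is carried away by the emitted photon.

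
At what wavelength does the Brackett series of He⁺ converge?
364.506 nm

The series limit corresponds to the transition from n = ∞ to n = 4.
This is the highest energy (shortest wavelength) transition in the Brackett series.

E_∞ = 0 eV
E_4 = -13.6057 × 2² / 4² = -3.4014250 eV

Energy at series limit:
ΔE = E_∞ - E_4 = 0 - (-3.4014250) = 3.4014250 eV
λ = hc/E = 1239.84 eV·nm / 3.4014250 eV = 364.506 nm

This energy equals the ionization energy from the n = 4 state of He⁺.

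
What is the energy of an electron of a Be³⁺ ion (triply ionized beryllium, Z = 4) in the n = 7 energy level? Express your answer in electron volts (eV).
-4.443 eV

The energy levels of a hydrogen-like atom are given by:
E_n = -13.6057 Z² / n² eV  (with Z = 4 for Be³⁺)

For n = 7:
E_7 = -13.6057 × 4² / 7²
E_7 = -13.6057 × 16 / 49
E_7 = -4.443 eV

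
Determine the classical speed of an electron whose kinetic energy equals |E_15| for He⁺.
2.9169e+05 m/s (or 0.0973% of c)

The binding energy at n = 15 for He⁺ is:
E_15 = -13.6057 × 2²/15² = -0.24187911 eV
|E_15| = 0.24187911 eV

Convert to Joules:
KE = 0.24187911 eV × (1.602177 × 10⁻¹⁹ J/eV) = 3.875331e-20 J

Using KE = ½mv²:
v = √(2·KE/m_e)
v = √(2 × 3.875331e-20 J / 9.10938 × 10⁻³¹ kg)
v = 2.9169e+05 m/s

This is approximately 0.0973% the speed of light.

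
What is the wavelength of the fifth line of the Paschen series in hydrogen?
954.34312 nm

The lines of a series are numbered from the longest wavelength (smallest ΔE) outward; the fifth line is the transition from n = n_f + 5 to n_f.
The Paschen series has all transitions ending at n_f = 3.

For H, the fifth line (ε-line) is the jump from n = 8 to n = 3:
E_8 = -13.6057 / 8² = -0.212589063 eV
E_3 = -13.6057 / 3² = -1.511744444 eV
ΔE = E_8 - E_3 = 1.299155381 eV

λ = hc/E = 1239.84 eV·nm / 1.299155381 eV
λ = 954.34312 nm

This is the ε-line of the Paschen series in H.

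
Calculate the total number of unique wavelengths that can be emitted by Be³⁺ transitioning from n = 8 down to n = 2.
21

The electron can occupy levels n = 2, 3, ..., 8 during de-excitation — that is m = 8 - 2 + 1 = 7 distinct levels.

The number of distinct spectral lines equals the number of ways to choose 2 of these m levels (each pair gives one possible emission transition):

Number of lines = m(m-1)/2 = 7×6/2 = 21

These correspond to all possible transitions between the 7 levels:
8 → 7, 8 → 6, 8 → 5, 8 → 4, 8 → 3, 8 → 2, 7 → 6, 7 → 5...

Each transition produces a photon with a unique energy (and thus wavelength). This count does not depend on Z.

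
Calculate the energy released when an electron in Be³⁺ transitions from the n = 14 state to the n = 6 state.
4.94 eV

The energy levels are E_n = -13.6057 Z² eV / n².

Energy at n = 14: E_14 = -13.6057 × 4² / 14² = -1.11067 eV
Energy at n = 6: E_6 = -13.6057 × 4² / 6² = -6.04698 eV

For emission (electron falling to lower state), the photon energy is:
E_photon = E_14 - E_6 = |-1.11067 - (-6.04698)|
E_photon = 4.94 eV

This energy is carried away by the emitted photon.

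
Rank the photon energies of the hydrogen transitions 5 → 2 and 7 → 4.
5 → 2

Calculate the energy for each transition:

Transition 5 → 2:
ΔE₁ = |E_2 - E_5| = |-13.6057/2² - (-13.6057/5²)|
ΔE₁ = |-3.40142500 - (-0.54422800)| = 2.85720 eV

Transition 7 → 4:
ΔE₂ = |E_4 - E_7| = |-13.6057/4² - (-13.6057/7²)|
ΔE₂ = |-0.85035625 - (-0.27766735)| = 0.57269 eV

Since 2.85720 eV > 0.57269 eV, the transition 5 → 2 emits the more energetic photon.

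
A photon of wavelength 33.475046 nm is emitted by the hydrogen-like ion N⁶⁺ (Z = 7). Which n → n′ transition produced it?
n = 12 → n = 4

First, find the photon energy from the wavelength (hc = 1239.84 eV·nm):
E = hc/λ = 1239.84 eV·nm / 33.475046 nm = 37.037738 eV

The energy levels of N⁶⁺ satisfy E_n = -13.6057 × 7² / n² eV, so an emission n_i → n_f releases
ΔE = 13.6057 × 7² × (1/n_f² − 1/n_i²) eV.

Setting ΔE equal to the photon energy:
1/n_f² − 1/n_i² = 37.037738 / (13.6057 × 7²) = 0.055555554

Since 1/n_i² must be positive, we need 1/n_f² > 0.055555554, i.e. n_f ≤ 4. For each allowed n_f, solve n_i = (1/n_f² − 0.055555554)^(−1/2) and check whether it is a whole number:
  n_f = 1: 1/n_i² = 1.000000000 − 0.055555554 = 0.944444446 → n_i = 1.029  (not an integer) ✗
  n_f = 2: 1/n_i² = 0.250000000 − 0.055555554 = 0.194444446 → n_i = 2.268  (not an integer) ✗
  n_f = 3: 1/n_i² = 0.111111111 − 0.055555554 = 0.055555557 → n_i = 4.243  (not an integer) ✗
  n_f = 4: 1/n_i² = 0.062500000 − 0.055555554 = 0.006944446 → n_i = 12.000  → integer, n_i = 12 ✓

Only n_f = 4 gives an integer upper level, n_i = 12.

The transition is from n = 12 to n = 4 (emission).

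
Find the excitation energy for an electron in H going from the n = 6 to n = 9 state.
0.210 eV

The energy levels of a hydrogen-like atom are E_n = -13.6057 eV / n².

Energy at n = 6: E_6 = -13.6057 / 6² = -0.377936 eV
Energy at n = 9: E_9 = -13.6057 / 9² = -0.167972 eV

The excitation energy is the difference:
ΔE = E_9 - E_6
ΔE = -0.167972 - (-0.377936)
ΔE = 0.210 eV

Since this is positive, energy must be absorbed (photon absorption).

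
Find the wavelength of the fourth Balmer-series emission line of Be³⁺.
25.63 nm

The lines of a series are numbered from the longest wavelength (smallest ΔE) outward; the fourth line is the transition from n = n_f + 4 to n_f.
The Balmer series has all transitions ending at n_f = 2.

For Be³⁺ (Z = 4), the fourth line (δ-line) is the jump from n = 6 to n = 2:
E_6 = -13.6057 × 4² / 6² = -6.0470 eV
E_2 = -13.6057 × 4² / 2² = -54.4228 eV
ΔE = E_6 - E_2 = 48.3758 eV

λ = hc/E = 1239.84 eV·nm / 48.3758 eV
λ = 25.63 nm

This is the δ-line of the Balmer series in Be³⁺.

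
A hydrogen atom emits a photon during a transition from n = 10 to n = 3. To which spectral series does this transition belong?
Paschen series

The spectral series in hydrogen are named based on the final (lower) energy level:
- Lyman series: n_final = 1 (ultraviolet)
- Balmer series: n_final = 2 (visible/near-UV)
- Paschen series: n_final = 3 (infrared)
- Brackett series: n_final = 4 (infrared)
- Pfund series: n_final = 5 (far infrared)

Since this transition ends at n = 3, it belongs to the Paschen series.

For reference, this 10 → 3 line has photon energy
ΔE = 13.6057 eV × (1/3² - 1/10²) = 1.3756874444 eV,
corresponding to wavelength λ = hc/ΔE = 1239.84 eV·nm / 1.3756874444 eV = 901.251229 nm in the infrared region.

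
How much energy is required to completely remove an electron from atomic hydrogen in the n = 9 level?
0.168 eV

The ionization energy is the energy needed to remove the electron completely (n → ∞).

For hydrogen, E_n = -13.6057 eV / n².

At n = 9: E_9 = -13.6057 / 9² = -0.167972 eV
At n = ∞: E_∞ = 0 eV

Ionization energy = E_∞ - E_9 = 0 - (-0.167972) = 0.167972 eV
Ionization energy ≈ 0.168 eV

This is also called the binding energy of the electron in state n = 9.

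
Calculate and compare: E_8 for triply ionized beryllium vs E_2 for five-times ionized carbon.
C⁵⁺ at n = 2 (E = -122.45130 eV)

Using E_n = -13.6057 Z² / n² eV:

Be³⁺ (Z = 4) at n = 8:
E = -13.6057 × 4² / 8² = -13.6057 × 16 / 64 = -3.40142500 eV

C⁵⁺ (Z = 6) at n = 2:
E = -13.6057 × 6² / 2² = -13.6057 × 36 / 4 = -122.45130000 eV

Since -122.45130000 eV < -3.40142500 eV,
C⁵⁺ at n = 2 is more tightly bound (requires more energy to ionize).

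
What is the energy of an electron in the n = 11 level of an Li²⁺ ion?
-1.01 eV

For hydrogen-like ions, the energy levels scale with Z²:
E_n = -13.6057 Z² / n² eV

For Li²⁺ (Z = 3) at n = 11:
E_11 = -13.6057 × 3² / 11²
E_11 = -13.6057 × 9 / 121
E_11 = -122.4513 / 121
E_11 = -1.01 eV

The energy is 9 times more negative than hydrogen at the same n due to the stronger nuclear charge.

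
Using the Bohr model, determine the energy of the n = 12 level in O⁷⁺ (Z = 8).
-6.047 eV

For hydrogen-like ions, the energy levels scale with Z²:
E_n = -13.6057 Z² / n² eV

For O⁷⁺ (Z = 8) at n = 12:
E_12 = -13.6057 × 8² / 12²
E_12 = -13.6057 × 64 / 144
E_12 = -870.7648 / 144
E_12 = -6.047 eV

The energy is 64 times more negative than hydrogen at the same n due to the stronger nuclear charge.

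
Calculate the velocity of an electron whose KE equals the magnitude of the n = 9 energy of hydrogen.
2.43077e+05 m/s (or 0.081% of c)

The binding energy at n = 9 for hydrogen is:
E_9 = -13.6057/9² = -0.167971605 eV
|E_9| = 0.167971605 eV

Convert to Joules:
KE = 0.167971605 eV × (1.602177 × 10⁻¹⁹ J/eV) = 2.6912024e-20 J

Using KE = ½mv²:
v = √(2·KE/m_e)
v = √(2 × 2.6912024e-20 J / 9.10938 × 10⁻³¹ kg)
v = 2.43077e+05 m/s

This is approximately 0.081% the speed of light.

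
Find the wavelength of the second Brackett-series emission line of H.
2624.4436 nm

The lines of a series are numbered from the longest wavelength (smallest ΔE) outward; the second line is the transition from n = n_f + 2 to n_f.
The Brackett series has all transitions ending at n_f = 4.

For H, the second line (β-line) is the jump from n = 6 to n = 4:
E_6 = -13.6057 / 6² = -0.3779361111 eV
E_4 = -13.6057 / 4² = -0.8503562500 eV
ΔE = E_6 - E_4 = 0.4724201389 eV

λ = hc/E = 1239.84 eV·nm / 0.4724201389 eV
λ = 2624.4436 nm

This is the β-line of the Brackett series in H.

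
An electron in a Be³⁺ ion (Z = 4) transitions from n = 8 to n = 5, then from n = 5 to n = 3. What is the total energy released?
20.786486 eV

The energy levels of Be³⁺ are E_n = -13.6057 × 4² / n² eV.

First transition (8 → 5):
ΔE₁ = |E_5 - E_8|
ΔE₁ = |-8.707648000000 - (-3.401425000000)| = 5.306223000 eV

Second transition (5 → 3):
ΔE₂ = |E_3 - E_5|
ΔE₂ = |-24.187911111111 - (-8.707648000000)| = 15.480263111 eV

Total energy released:
E_total = ΔE₁ + ΔE₂ = 5.306223000 + 15.480263111 = 20.786486 eV

Note: This equals the direct transition 8 → 3: 20.786486 eV ✓
Energy is conserved regardless of the path taken.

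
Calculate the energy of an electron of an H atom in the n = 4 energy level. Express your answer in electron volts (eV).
-0.85 eV

The energy levels of a hydrogen-like atom are given by:
E_n = -13.6057 eV / n²

For n = 4:
E_4 = -13.6057 eV / 4²
E_4 = -13.6057 eV / 16
E_4 = -0.85 eV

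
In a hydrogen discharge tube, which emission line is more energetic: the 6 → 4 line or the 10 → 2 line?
10 → 2

Calculate the energy for each transition:

Transition 6 → 4:
ΔE₁ = |E_4 - E_6| = |-13.6057/4² - (-13.6057/6²)|
ΔE₁ = |-0.8503562500 - (-0.3779361111)| = 0.4724201 eV

Transition 10 → 2:
ΔE₂ = |E_2 - E_10| = |-13.6057/2² - (-13.6057/10²)|
ΔE₂ = |-3.4014250000 - (-0.1360570000)| = 3.2653680 eV

Since 3.2653680 eV > 0.4724201 eV, the transition 10 → 2 emits the more energetic photon.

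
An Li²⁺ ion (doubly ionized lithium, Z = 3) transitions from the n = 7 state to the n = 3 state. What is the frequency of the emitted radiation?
2.69e+15 Hz

First, find the transition energy:
E_7 = -13.6057 × 3² / 7² = -2.49900612 eV
E_3 = -13.6057 × 3² / 3² = -13.60570000 eV
|ΔE| = |E_3 - E_7| = 11.10669388 eV

Convert to Joules: E = 11.10669388 eV × (1.602177 × 10⁻¹⁹ J/eV) = 1.7795e-18 J

Using E = hf:
f = E/h = 1.7795e-18 J / (6.62607 × 10⁻³⁴ J·s)
f = 2.69e+15 Hz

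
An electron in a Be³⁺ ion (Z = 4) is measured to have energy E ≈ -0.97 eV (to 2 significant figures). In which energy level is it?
n = 15

The exact energy levels follow E_n = -13.6057 Z² / n² eV with Z = 4.

The measured value (-0.97 eV) is reported to only 2 significant figures, so we must test candidate n values and see which one matches to that precision.

Candidate energies:
  n = 13:  E = -13.6057 × 4² / 13² = -1.28811 eV
  n = 14:  E = -13.6057 × 4² / 14² = -1.11067 eV
  n = 15:  E = -13.6057 × 4² / 15² = -0.96752 eV  ← matches
  n = 16:  E = -13.6057 × 4² / 16² = -0.85036 eV
  n = 17:  E = -13.6057 × 4² / 17² = -0.75326 eV

Checking against the measurement of -0.97 eV (2 sig figs), only n = 15 agrees:
E_15 = -0.96752 eV, which rounds to -0.97 eV ✓

Therefore n = 15.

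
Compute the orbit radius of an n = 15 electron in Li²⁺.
3.9688 nm (or 39.6883 Å)

The Bohr radius formula is:
r_n = n² a₀ / Z

where a₀ = 0.0529177 nm is the Bohr radius.

For Li²⁺ (Z = 3) at n = 15:
r_15 = 15² × 0.0529177 nm / 3
r_15 = 225 × 0.0529177 nm / 3
r_15 = 11.90648 nm / 3
r_15 = 3.9688 nm

The electron orbits at approximately 3.9688 nm from the nucleus.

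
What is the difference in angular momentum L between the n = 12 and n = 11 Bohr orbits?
1.055e-34 J·s (or 1ℏ)

In the Bohr model, L_n = nℏ where ℏ = 1.05457e-34 J·s.

L_12 = 12ℏ = 1.26548e-33 J·s
L_11 = 11ℏ = 1.16003e-33 J·s

ΔL = L_12 - L_11 = (12 - 11)ℏ = 1ℏ
ΔL = 1 × 1.05457e-34 J·s = 1.055e-34 J·s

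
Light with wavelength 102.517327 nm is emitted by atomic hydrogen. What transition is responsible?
n = 3 → n = 1

First, find the photon energy from the wavelength (hc = 1239.84 eV·nm):
E = hc/λ = 1239.84 eV·nm / 102.517327 nm = 12.093956 eV

The energy levels of hydrogen satisfy E_n = -13.6057 / n² eV, so an emission n_i → n_f releases
ΔE = 13.6057 × (1/n_f² − 1/n_i²) eV.

Setting ΔE equal to the photon energy:
1/n_f² − 1/n_i² = 12.093956 / 13.6057 = 0.88888892

Since 1/n_i² must be positive, we need 1/n_f² > 0.88888892, i.e. n_f ≤ 1. For each allowed n_f, solve n_i = (1/n_f² − 0.88888892)^(−1/2) and check whether it is a whole number:
  n_f = 1: 1/n_i² = 1.00000000 − 0.88888892 = 0.11111108 → n_i = 3.000  → integer, n_i = 3 ✓

Only n_f = 1 gives an integer upper level, n_i = 3.

The transition is from n = 3 to n = 1 (emission).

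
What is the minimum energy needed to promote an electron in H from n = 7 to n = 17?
0.23 eV

The energy levels of a hydrogen-like atom are E_n = -13.6057 eV / n².

Energy at n = 7: E_7 = -13.6057 / 7² = -0.27767 eV
Energy at n = 17: E_17 = -13.6057 / 17² = -0.04708 eV

The excitation energy is the difference:
ΔE = E_17 - E_7
ΔE = -0.04708 - (-0.27767)
ΔE = 0.23 eV

Since this is positive, energy must be absorbed (photon absorption).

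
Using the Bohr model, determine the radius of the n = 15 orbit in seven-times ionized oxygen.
1.488311 nm (or 14.883109 Å)

The Bohr radius formula is:
r_n = n² a₀ / Z

where a₀ = 0.052917721 nm is the Bohr radius.

For O⁷⁺ (Z = 8) at n = 15:
r_15 = 15² × 0.052917721 nm / 8
r_15 = 225 × 0.052917721 nm / 8
r_15 = 11.9064872 nm / 8
r_15 = 1.488311 nm

The electron orbits at approximately 1.488311 nm from the nucleus.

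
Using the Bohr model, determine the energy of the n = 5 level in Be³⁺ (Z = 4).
-8.707648 eV

For hydrogen-like ions, the energy levels scale with Z²:
E_n = -13.6057 Z² / n² eV

For Be³⁺ (Z = 4) at n = 5:
E_5 = -13.6057 × 4² / 5²
E_5 = -13.6057 × 16 / 25
E_5 = -217.6912 / 25
E_5 = -8.707648 eV

The energy is 16 times more negative than hydrogen at the same n due to the stronger nuclear charge.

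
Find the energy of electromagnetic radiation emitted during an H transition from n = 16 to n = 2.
3.348 eV

The energy levels are E_n = -13.6057 eV / n².

Energy at n = 16: E_16 = -13.6057 / 16² = -0.053147 eV
Energy at n = 2: E_2 = -13.6057 / 2² = -3.401425 eV

For emission (electron falling to lower state), the photon energy is:
E_photon = E_16 - E_2 = |-0.053147 - (-3.401425)|
E_photon = 3.348 eV

This energy is carried away by the emitted photon.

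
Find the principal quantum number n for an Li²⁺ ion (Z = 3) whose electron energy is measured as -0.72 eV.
n = 13

The exact energy levels follow E_n = -13.6057 Z² / n² eV with Z = 3.

The measured value (-0.72 eV) is reported to only 2 significant figures, so we must test candidate n values and see which one matches to that precision.

Candidate energies:
  n = 11:  E = -13.6057 × 3² / 11² = -1.01199 eV
  n = 12:  E = -13.6057 × 3² / 12² = -0.85036 eV
  n = 13:  E = -13.6057 × 3² / 13² = -0.72456 eV  ← matches
  n = 14:  E = -13.6057 × 3² / 14² = -0.62475 eV
  n = 15:  E = -13.6057 × 3² / 15² = -0.54423 eV

Checking against the measurement of -0.72 eV (2 sig figs), only n = 13 agrees:
E_13 = -0.72456 eV, which rounds to -0.72 eV ✓

Therefore n = 13.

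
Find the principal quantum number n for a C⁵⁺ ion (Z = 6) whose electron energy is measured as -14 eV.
n = 6

The exact energy levels follow E_n = -13.6057 Z² / n² eV with Z = 6.

The measured value (-14 eV) is reported to only 2 significant figures, so we must test candidate n values and see which one matches to that precision.

Candidate energies:
  n = 4:  E = -13.6057 × 6² / 4² = -30.61283 eV
  n = 5:  E = -13.6057 × 6² / 5² = -19.59221 eV
  n = 6:  E = -13.6057 × 6² / 6² = -13.60570 eV  ← matches
  n = 7:  E = -13.6057 × 6² / 7² = -9.99602 eV
  n = 8:  E = -13.6057 × 6² / 8² = -7.65321 eV

Checking against the measurement of -14 eV (2 sig figs), only n = 6 agrees:
E_6 = -13.60570 eV, which rounds to -14 eV ✓

Therefore n = 6.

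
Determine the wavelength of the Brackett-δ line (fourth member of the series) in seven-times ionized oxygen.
30.376 nm

The lines of a series are numbered from the longest wavelength (smallest ΔE) outward; the fourth line is the transition from n = n_f + 4 to n_f.
The Brackett series has all transitions ending at n_f = 4.

For O⁷⁺ (Z = 8), the fourth line (δ-line) is the jump from n = 8 to n = 4:
E_8 = -13.6057 × 8² / 8² = -13.60570 eV
E_4 = -13.6057 × 8² / 4² = -54.42280 eV
ΔE = E_8 - E_4 = 40.81710 eV

λ = hc/E = 1239.84 eV·nm / 40.81710 eV
λ = 30.376 nm

This is the δ-line of the Brackett series in O⁷⁺.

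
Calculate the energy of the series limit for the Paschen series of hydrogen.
1.512 eV

The series limit corresponds to the transition from n = ∞ to n = 3.
This is the highest energy (shortest wavelength) transition in the Paschen series.

E_∞ = 0 eV
E_3 = -13.6057 / 3² = -1.512 eV

Energy at series limit:
ΔE = E_∞ - E_3 = 0 - (-1.512) = 1.512 eV

This energy equals the ionization energy from the n = 3 state of hydrogen.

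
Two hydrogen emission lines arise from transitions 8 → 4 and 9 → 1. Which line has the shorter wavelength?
9 → 1

Calculate the energy for each transition:

Transition 8 → 4:
ΔE₁ = |E_4 - E_8| = |-13.6057/4² - (-13.6057/8²)|
ΔE₁ = |-0.85035625000 - (-0.21258906250)| = 0.63776719 eV

Transition 9 → 1:
ΔE₂ = |E_1 - E_9| = |-13.6057/1² - (-13.6057/9²)|
ΔE₂ = |-13.60570000000 - (-0.16797160494)| = 13.43772840 eV

Since 13.43772840 eV > 0.63776719 eV, the transition 9 → 1 emits the more energetic photon.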